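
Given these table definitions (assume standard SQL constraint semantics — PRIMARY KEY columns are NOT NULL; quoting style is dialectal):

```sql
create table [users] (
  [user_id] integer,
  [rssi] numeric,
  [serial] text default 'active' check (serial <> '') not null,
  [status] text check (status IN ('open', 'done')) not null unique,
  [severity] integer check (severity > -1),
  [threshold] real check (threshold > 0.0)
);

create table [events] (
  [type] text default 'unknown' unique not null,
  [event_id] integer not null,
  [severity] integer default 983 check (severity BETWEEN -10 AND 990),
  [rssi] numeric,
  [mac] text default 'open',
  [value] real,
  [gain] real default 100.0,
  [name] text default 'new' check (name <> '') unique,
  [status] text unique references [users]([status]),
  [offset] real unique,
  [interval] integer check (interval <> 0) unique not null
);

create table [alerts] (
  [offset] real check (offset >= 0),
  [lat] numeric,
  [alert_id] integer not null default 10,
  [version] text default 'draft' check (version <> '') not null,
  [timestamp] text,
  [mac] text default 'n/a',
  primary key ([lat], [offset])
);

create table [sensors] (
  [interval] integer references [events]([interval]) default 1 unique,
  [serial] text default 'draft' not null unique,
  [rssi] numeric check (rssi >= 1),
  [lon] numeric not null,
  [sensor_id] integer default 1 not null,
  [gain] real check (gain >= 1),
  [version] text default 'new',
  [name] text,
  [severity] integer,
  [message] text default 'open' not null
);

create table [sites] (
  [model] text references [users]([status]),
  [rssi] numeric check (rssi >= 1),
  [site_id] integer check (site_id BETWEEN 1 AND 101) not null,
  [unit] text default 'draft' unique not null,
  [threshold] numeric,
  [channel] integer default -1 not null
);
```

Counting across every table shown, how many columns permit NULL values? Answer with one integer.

23

users: 4 nullable (user_id, rssi, severity, threshold — PK none and explicit NOT NULL columns excluded).
events: 8 nullable (severity, rssi, mac, value, gain, name, status, offset — PK none and explicit NOT NULL columns excluded).
alerts: 2 nullable (timestamp, mac — PK (lat, offset) and explicit NOT NULL columns excluded).
sensors: 6 nullable (interval, rssi, gain, version, name, severity — PK none and explicit NOT NULL columns excluded).
sites: 3 nullable (model, rssi, threshold — PK none and explicit NOT NULL columns excluded).
Total: 4 + 8 + 2 + 6 + 3 = 23.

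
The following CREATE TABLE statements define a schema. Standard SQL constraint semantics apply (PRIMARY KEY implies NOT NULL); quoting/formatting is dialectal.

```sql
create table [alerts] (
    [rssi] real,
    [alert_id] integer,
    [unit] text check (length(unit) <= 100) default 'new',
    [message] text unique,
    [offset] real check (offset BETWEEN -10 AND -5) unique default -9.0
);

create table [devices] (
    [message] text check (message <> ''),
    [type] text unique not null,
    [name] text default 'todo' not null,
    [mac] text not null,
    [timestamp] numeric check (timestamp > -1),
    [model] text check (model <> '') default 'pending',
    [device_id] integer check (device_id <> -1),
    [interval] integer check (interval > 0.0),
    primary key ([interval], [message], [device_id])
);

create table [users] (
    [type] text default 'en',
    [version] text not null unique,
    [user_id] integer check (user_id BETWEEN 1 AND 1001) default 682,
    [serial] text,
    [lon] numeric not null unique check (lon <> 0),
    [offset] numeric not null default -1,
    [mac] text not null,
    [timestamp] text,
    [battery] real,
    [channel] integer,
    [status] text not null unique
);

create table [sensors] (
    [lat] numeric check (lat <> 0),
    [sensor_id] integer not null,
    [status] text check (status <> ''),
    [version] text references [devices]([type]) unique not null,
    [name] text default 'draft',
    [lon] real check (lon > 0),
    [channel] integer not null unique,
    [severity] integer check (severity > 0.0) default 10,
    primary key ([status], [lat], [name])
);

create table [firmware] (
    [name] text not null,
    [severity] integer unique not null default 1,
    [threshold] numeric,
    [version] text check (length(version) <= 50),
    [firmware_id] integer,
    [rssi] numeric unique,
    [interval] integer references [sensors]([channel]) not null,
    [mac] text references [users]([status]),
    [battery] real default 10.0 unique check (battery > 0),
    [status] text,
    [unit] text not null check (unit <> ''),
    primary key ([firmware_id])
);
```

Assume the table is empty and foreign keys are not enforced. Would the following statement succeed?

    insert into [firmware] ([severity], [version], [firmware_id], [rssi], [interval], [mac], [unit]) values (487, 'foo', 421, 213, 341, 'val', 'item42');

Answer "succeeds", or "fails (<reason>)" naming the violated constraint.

name is omitted from the column list and has no DEFAULT, so it would receive NULL.
But name is declared NOT NULL.

fails (NOT NULL on name)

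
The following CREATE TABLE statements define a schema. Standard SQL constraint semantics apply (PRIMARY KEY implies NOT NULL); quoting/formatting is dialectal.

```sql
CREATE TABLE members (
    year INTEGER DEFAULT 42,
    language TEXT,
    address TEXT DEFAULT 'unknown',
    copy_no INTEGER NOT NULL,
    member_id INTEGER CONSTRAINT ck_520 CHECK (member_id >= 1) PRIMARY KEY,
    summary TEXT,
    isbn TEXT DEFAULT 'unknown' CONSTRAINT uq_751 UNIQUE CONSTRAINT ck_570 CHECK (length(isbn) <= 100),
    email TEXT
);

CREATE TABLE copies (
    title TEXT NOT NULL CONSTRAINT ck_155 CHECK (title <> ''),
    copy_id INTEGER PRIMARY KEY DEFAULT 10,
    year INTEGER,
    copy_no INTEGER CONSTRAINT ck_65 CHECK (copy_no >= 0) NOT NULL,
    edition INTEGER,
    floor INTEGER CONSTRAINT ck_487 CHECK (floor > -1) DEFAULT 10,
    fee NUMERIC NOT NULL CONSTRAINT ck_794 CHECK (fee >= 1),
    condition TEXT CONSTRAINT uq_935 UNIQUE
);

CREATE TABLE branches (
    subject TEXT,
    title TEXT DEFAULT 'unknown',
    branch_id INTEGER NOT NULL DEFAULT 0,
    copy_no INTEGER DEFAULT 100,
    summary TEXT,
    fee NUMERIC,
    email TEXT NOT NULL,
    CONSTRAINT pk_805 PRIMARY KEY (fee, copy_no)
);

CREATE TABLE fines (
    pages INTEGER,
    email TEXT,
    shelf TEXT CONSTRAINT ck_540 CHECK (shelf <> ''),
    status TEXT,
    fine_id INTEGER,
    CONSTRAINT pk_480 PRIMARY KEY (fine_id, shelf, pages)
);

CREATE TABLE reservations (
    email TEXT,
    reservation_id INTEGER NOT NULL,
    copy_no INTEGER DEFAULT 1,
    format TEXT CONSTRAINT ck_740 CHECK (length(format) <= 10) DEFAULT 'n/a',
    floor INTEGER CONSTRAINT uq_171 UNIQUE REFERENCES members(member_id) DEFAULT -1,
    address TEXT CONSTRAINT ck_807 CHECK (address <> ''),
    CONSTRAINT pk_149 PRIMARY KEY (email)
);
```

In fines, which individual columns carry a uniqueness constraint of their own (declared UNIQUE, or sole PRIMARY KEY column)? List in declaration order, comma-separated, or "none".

- pages: part of a composite PRIMARY KEY — only the tuple is unique, not this column on its own.
- email: no UNIQUE or single-column PK constraint.
- shelf: part of a composite PRIMARY KEY — only the tuple is unique, not this column on its own.
- status: no UNIQUE or single-column PK constraint.
- fine_id: part of a composite PRIMARY KEY — only the tuple is unique, not this column on its own.

none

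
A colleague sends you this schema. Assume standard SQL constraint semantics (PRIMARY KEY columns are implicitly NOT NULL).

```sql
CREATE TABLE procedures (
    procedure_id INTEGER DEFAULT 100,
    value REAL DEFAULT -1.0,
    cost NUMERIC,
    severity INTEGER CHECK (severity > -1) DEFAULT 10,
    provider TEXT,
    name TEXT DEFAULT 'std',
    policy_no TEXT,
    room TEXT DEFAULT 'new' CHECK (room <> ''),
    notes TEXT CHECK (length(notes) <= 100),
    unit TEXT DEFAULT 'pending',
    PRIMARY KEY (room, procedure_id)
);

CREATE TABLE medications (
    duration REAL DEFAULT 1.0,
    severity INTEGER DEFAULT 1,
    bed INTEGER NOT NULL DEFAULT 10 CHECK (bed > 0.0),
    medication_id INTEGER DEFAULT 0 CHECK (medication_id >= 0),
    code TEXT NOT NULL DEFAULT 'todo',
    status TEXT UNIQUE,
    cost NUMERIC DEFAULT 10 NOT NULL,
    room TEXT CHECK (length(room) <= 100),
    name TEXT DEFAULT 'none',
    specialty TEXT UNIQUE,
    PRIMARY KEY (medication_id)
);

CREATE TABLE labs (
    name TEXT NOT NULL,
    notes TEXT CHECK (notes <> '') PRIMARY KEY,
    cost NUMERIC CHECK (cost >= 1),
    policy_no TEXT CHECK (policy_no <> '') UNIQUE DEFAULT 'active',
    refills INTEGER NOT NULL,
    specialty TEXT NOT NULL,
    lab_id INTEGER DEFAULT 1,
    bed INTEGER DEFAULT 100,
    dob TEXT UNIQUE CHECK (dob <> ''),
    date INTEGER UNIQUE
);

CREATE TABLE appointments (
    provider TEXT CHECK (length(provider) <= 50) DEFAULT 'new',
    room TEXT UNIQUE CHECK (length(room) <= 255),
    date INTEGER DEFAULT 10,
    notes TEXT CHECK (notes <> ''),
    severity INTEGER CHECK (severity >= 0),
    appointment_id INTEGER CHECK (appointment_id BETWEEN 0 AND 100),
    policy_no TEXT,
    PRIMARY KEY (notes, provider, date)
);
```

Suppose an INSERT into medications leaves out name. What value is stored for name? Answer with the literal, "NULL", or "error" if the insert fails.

'none'

name has an explicit DEFAULT 'none'.
When the column is omitted from an INSERT, that default is used.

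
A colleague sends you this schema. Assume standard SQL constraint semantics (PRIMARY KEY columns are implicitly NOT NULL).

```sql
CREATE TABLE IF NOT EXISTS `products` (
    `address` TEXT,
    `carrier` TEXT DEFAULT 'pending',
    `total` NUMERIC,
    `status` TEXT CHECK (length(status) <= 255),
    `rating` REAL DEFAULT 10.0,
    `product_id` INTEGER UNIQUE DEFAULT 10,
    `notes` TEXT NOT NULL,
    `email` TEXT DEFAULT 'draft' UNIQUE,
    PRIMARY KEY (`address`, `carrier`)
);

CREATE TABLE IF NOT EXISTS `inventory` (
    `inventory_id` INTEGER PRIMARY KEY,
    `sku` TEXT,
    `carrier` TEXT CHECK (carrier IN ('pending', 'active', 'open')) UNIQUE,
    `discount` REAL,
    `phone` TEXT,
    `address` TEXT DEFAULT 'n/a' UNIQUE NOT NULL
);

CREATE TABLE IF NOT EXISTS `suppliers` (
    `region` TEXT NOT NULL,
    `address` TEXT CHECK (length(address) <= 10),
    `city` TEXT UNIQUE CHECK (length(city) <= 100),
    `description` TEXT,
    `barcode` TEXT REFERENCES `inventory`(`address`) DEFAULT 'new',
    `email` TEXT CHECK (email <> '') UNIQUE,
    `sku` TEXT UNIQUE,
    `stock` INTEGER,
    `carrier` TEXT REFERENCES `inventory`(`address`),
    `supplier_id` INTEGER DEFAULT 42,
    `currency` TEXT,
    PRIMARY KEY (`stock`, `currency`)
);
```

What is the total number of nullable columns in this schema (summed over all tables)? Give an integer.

products: 5 nullable (total, status, rating, product_id, email — PK (address, carrier) and explicit NOT NULL columns excluded).
inventory: 4 nullable (sku, carrier, discount, phone — PK (inventory_id) and explicit NOT NULL columns excluded).
suppliers: 8 nullable (address, city, description, barcode, email, sku, carrier, supplier_id — PK (stock, currency) and explicit NOT NULL columns excluded).
Total: 5 + 4 + 8 = 17.

17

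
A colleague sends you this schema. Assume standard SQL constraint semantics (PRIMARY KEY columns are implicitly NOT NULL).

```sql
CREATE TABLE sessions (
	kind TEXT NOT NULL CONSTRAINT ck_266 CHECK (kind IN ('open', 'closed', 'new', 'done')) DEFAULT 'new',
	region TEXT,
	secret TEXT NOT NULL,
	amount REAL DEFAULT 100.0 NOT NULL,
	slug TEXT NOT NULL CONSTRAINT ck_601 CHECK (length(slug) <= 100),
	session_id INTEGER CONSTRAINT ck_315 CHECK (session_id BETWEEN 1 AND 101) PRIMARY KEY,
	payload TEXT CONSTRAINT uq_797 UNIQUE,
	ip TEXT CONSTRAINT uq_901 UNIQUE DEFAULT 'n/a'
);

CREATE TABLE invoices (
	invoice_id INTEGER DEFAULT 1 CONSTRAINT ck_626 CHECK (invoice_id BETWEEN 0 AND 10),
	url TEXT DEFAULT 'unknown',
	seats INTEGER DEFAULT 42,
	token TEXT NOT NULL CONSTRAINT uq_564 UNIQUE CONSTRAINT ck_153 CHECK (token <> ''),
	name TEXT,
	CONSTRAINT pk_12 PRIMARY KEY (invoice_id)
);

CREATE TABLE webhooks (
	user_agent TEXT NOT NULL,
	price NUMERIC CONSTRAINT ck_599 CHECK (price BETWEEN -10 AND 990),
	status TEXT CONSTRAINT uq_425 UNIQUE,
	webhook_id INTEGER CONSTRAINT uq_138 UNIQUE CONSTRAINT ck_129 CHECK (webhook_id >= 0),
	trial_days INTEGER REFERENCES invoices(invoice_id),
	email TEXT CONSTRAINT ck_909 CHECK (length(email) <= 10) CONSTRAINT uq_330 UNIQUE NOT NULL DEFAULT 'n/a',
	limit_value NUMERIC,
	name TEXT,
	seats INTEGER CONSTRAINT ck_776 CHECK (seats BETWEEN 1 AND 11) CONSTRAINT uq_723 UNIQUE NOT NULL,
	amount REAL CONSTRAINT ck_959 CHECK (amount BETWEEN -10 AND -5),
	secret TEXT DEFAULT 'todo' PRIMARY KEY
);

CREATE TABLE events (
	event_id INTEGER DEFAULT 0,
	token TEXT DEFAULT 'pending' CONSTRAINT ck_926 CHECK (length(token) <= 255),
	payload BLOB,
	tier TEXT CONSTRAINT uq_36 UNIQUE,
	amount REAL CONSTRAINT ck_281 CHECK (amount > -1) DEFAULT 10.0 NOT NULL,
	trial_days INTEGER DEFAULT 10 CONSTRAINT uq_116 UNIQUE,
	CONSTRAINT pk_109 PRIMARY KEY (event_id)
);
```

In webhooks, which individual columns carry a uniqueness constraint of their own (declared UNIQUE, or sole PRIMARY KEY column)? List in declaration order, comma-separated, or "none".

- user_agent: no UNIQUE or single-column PK constraint.
- price: no UNIQUE or single-column PK constraint.
- status: declared UNIQUE → unique.
- webhook_id: declared UNIQUE → unique.
- trial_days: no UNIQUE or single-column PK constraint.
- email: declared UNIQUE → unique.
- limit_value: no UNIQUE or single-column PK constraint.
- name: no UNIQUE or single-column PK constraint.
- seats: declared UNIQUE → unique.
- amount: no UNIQUE or single-column PK constraint.
- secret: single-column PRIMARY KEY → unique.

status, webhook_id, email, seats, secret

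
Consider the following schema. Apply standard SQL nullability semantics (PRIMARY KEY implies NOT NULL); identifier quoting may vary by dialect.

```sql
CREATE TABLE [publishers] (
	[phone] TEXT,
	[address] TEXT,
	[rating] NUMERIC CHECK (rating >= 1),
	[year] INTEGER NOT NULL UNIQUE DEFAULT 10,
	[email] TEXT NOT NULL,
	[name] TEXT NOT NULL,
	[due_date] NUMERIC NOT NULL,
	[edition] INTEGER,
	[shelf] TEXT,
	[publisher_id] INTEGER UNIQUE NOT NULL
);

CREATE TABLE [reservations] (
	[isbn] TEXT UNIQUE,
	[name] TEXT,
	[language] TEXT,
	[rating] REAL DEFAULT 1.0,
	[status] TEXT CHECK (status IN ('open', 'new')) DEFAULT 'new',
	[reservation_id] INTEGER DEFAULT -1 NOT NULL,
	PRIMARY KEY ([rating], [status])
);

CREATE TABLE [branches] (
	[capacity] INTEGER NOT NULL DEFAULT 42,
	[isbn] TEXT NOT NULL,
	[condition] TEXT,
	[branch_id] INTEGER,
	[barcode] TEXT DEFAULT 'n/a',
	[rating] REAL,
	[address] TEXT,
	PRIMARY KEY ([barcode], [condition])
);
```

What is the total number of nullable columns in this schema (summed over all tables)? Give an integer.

11

publishers: 5 nullable (phone, address, rating, edition, shelf — PK none and explicit NOT NULL columns excluded).
reservations: 3 nullable (isbn, name, language — PK (rating, status) and explicit NOT NULL columns excluded).
branches: 3 nullable (branch_id, rating, address — PK (barcode, condition) and explicit NOT NULL columns excluded).
Total: 5 + 3 + 3 = 11.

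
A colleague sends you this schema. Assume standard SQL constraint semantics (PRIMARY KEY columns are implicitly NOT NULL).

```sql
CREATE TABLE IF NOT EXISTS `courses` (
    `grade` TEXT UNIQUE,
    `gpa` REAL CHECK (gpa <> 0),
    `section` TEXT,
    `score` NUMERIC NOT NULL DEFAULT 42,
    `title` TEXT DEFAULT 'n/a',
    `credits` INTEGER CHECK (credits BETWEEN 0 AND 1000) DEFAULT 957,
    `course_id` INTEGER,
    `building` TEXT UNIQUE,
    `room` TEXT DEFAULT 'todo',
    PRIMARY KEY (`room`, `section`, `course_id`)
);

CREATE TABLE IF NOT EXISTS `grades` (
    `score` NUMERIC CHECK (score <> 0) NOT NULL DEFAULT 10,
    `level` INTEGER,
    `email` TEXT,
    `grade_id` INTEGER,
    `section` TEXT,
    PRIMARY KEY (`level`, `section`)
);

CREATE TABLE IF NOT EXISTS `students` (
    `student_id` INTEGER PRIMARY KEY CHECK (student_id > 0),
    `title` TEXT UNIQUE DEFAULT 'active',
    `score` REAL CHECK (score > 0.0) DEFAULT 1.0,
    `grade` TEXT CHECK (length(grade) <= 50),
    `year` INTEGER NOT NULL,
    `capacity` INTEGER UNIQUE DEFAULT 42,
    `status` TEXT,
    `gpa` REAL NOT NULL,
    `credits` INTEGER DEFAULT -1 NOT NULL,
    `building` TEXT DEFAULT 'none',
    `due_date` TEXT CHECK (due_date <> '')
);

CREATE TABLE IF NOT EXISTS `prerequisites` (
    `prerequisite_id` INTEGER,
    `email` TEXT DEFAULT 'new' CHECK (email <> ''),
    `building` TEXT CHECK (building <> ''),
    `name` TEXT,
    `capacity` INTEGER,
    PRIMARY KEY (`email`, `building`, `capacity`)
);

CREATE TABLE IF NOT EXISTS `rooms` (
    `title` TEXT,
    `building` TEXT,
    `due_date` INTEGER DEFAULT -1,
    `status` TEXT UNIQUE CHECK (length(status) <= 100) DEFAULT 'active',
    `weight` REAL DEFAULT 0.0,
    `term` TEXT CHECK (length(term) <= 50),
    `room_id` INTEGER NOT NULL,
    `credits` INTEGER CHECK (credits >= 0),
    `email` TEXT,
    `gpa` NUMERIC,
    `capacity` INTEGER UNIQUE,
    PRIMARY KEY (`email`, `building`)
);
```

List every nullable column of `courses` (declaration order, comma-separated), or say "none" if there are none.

- grade: UNIQUE does not imply NOT NULL → nullable.
- gpa: CHECK does not forbid NULL (a CHECK constraint passes when its expression is NULL) → nullable.
- section: part of the PRIMARY KEY, which implies NOT NULL → not nullable.
- score: declared NOT NULL → not nullable.
- title: DEFAULT only fills an omitted column; an explicit NULL is still allowed → nullable.
- credits: CHECK does not forbid NULL (a CHECK constraint passes when its expression is NULL) → nullable.
- course_id: part of the PRIMARY KEY, which implies NOT NULL → not nullable.
- building: UNIQUE does not imply NOT NULL → nullable.
- room: part of the PRIMARY KEY, which implies NOT NULL → not nullable.

grade, gpa, title, credits, building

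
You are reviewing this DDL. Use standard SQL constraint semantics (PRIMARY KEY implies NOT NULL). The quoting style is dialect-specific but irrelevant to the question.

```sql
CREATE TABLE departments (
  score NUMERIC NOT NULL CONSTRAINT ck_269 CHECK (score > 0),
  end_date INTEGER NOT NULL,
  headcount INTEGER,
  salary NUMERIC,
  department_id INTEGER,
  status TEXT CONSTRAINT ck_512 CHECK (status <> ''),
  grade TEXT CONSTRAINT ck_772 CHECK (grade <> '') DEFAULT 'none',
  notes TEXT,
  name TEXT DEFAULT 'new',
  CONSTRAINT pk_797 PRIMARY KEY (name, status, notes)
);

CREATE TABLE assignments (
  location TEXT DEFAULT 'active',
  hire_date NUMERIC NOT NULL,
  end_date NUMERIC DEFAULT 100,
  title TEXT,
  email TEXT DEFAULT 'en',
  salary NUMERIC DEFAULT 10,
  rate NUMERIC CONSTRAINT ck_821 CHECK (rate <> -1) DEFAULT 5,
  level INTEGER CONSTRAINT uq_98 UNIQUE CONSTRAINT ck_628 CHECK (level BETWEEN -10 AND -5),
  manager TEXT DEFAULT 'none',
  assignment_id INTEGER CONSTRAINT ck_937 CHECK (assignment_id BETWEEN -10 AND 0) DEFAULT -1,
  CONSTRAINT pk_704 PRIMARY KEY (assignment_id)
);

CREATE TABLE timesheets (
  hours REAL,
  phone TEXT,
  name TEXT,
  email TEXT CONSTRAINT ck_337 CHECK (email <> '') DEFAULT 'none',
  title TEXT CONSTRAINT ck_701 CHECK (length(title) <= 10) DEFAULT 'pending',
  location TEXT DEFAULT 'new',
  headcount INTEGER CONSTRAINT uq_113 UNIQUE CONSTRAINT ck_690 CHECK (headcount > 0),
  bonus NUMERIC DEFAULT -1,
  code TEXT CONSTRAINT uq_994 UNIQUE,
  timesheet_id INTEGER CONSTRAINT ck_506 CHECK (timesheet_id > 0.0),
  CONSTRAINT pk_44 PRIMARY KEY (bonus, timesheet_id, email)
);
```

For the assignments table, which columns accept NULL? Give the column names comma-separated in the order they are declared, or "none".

location, end_date, title, email, salary, rate, level, manager

- location: DEFAULT only fills an omitted column; an explicit NULL is still allowed → nullable.
- hire_date: declared NOT NULL → not nullable.
- end_date: DEFAULT only fills an omitted column; an explicit NULL is still allowed → nullable.
- title: no NOT NULL constraint applies → nullable.
- email: DEFAULT only fills an omitted column; an explicit NULL is still allowed → nullable.
- salary: DEFAULT only fills an omitted column; an explicit NULL is still allowed → nullable.
- rate: CHECK does not forbid NULL (a CHECK constraint passes when its expression is NULL) → nullable.
- level: CHECK does not forbid NULL (a CHECK constraint passes when its expression is NULL) → nullable.
- manager: DEFAULT only fills an omitted column; an explicit NULL is still allowed → nullable.
- assignment_id: part of the PRIMARY KEY, which implies NOT NULL → not nullable.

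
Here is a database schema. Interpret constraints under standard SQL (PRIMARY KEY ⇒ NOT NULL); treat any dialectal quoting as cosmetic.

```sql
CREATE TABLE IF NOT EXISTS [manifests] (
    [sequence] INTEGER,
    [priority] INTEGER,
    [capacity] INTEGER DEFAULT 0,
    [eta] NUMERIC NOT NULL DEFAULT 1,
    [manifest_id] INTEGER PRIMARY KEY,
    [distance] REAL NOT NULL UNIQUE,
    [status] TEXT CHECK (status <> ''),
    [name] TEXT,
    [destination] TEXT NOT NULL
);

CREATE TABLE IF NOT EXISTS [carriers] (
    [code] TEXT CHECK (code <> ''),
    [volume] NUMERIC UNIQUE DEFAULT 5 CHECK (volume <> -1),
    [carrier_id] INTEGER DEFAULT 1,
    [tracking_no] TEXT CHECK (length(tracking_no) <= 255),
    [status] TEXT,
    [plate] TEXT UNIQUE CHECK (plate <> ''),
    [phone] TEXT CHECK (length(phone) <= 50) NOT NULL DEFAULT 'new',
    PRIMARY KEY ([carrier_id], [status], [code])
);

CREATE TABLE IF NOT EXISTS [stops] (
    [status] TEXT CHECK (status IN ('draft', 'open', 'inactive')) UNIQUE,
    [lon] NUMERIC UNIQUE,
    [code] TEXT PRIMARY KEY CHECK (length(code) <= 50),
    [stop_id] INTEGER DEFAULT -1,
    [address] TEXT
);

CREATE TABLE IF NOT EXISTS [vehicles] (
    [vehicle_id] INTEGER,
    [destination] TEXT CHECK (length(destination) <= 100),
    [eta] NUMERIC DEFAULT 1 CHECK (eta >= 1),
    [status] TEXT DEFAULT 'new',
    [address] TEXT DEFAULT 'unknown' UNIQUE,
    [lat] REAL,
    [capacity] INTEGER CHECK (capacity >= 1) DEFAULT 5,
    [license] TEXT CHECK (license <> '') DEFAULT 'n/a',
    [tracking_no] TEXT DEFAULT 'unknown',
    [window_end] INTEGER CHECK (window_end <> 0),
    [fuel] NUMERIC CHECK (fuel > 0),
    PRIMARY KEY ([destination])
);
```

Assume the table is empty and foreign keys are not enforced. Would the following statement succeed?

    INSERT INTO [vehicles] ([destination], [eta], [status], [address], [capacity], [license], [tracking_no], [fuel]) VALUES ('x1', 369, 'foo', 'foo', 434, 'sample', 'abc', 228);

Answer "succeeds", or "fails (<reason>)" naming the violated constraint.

NOT NULL columns: destination is supplied.
CHECK constraints: 'x1' satisfies (length(destination) <= 100); 369 satisfies (eta >= 1); 434 satisfies (capacity >= 1); 'sample' satisfies (license <> ''); 228 satisfies (fuel > 0).
No constraint is violated.

succeeds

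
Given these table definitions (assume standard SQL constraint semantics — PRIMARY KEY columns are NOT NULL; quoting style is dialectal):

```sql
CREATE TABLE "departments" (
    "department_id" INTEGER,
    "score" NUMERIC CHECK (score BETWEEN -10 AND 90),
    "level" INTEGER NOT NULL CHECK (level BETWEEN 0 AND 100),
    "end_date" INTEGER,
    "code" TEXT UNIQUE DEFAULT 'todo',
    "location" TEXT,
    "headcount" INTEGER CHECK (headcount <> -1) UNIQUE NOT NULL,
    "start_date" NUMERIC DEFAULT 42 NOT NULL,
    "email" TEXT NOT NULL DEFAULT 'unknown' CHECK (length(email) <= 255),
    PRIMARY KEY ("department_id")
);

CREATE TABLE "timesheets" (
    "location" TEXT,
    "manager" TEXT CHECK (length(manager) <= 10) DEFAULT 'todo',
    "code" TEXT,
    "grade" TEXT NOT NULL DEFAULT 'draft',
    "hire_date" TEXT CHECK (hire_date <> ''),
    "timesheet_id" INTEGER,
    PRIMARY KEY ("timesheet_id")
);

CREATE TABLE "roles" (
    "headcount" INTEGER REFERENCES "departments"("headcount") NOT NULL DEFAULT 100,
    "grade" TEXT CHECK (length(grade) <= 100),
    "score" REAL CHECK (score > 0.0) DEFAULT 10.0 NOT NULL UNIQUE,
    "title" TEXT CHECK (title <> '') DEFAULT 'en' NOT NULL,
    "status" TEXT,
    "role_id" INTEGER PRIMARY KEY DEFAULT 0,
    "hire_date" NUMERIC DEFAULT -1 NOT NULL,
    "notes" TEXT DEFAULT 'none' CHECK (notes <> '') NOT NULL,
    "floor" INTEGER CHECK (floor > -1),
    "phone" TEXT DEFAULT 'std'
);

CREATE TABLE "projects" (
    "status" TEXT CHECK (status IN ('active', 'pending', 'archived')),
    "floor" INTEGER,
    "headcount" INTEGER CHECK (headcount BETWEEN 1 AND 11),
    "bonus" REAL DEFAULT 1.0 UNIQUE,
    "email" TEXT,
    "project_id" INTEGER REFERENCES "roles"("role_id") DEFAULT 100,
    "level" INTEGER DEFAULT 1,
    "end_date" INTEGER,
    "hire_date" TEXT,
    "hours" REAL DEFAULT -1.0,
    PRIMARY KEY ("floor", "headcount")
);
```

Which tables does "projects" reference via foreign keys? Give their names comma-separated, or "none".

- project_id REFERENCES roles(role_id).

roles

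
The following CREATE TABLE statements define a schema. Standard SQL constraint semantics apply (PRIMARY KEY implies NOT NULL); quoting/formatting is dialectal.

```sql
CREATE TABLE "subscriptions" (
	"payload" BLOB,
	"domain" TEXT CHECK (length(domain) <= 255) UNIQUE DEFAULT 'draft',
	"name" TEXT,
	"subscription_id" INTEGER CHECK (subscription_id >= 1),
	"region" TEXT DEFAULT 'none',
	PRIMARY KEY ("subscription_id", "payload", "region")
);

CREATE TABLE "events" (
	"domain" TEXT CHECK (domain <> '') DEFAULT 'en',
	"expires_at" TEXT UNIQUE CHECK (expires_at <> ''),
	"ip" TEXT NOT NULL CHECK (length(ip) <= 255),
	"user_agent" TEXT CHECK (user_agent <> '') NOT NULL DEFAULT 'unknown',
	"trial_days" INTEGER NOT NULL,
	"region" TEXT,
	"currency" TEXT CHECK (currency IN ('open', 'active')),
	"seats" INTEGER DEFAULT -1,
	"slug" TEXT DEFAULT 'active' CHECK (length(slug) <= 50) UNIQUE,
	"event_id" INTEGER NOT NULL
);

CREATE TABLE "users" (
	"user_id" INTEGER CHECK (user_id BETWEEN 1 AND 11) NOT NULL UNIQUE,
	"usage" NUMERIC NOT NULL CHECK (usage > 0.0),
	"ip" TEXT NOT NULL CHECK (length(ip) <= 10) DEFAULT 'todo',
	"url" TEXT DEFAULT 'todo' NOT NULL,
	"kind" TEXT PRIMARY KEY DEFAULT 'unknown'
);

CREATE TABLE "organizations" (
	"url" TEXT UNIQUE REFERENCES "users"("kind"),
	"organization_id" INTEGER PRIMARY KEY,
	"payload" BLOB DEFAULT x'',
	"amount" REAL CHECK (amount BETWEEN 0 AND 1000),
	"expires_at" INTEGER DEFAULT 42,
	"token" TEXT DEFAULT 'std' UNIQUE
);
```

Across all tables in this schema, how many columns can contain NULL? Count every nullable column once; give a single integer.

13

subscriptions: 2 nullable (domain, name — PK (subscription_id, payload, region) and explicit NOT NULL columns excluded).
events: 6 nullable (domain, expires_at, region, currency, seats, slug — PK none and explicit NOT NULL columns excluded).
users: 0 nullable (none — PK (kind) and explicit NOT NULL columns excluded).
organizations: 5 nullable (url, payload, amount, expires_at, token — PK (organization_id) and explicit NOT NULL columns excluded).
Total: 2 + 6 + 0 + 5 = 13.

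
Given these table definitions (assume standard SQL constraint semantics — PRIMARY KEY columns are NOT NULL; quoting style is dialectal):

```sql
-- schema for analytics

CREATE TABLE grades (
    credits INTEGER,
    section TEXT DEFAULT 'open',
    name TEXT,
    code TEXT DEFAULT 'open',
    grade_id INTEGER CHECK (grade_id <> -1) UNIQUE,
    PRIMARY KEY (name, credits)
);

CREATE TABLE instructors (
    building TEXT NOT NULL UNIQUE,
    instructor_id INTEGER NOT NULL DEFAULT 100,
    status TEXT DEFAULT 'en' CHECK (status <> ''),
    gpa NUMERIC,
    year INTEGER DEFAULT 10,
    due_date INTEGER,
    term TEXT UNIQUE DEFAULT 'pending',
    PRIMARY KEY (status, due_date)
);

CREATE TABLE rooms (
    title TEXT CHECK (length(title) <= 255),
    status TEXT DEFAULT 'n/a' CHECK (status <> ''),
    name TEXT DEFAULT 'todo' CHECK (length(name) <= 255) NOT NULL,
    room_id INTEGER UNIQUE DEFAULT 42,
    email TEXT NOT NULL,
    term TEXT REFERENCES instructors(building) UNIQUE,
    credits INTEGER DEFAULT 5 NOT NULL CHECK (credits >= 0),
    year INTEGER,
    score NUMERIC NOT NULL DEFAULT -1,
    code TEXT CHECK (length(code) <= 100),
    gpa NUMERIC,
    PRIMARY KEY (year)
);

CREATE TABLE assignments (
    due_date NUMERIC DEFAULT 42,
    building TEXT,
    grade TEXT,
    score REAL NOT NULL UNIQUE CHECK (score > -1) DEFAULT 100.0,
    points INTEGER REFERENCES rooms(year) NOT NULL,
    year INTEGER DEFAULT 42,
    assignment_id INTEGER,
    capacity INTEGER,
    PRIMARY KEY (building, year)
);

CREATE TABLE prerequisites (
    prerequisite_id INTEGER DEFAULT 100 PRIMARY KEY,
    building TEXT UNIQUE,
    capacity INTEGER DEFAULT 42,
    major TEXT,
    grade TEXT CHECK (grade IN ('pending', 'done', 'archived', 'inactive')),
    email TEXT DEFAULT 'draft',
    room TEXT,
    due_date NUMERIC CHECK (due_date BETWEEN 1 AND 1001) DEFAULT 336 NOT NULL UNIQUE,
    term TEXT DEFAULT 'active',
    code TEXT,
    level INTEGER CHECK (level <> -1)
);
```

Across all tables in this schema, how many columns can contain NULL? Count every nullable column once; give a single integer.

grades: 3 nullable (section, code, grade_id — PK (name, credits) and explicit NOT NULL columns excluded).
instructors: 3 nullable (gpa, year, term — PK (status, due_date) and explicit NOT NULL columns excluded).
rooms: 6 nullable (title, status, room_id, term, code, gpa — PK (year) and explicit NOT NULL columns excluded).
assignments: 4 nullable (due_date, grade, assignment_id, capacity — PK (building, year) and explicit NOT NULL columns excluded).
prerequisites: 9 nullable (building, capacity, major, grade, email, room, term, code, level — PK (prerequisite_id) and explicit NOT NULL columns excluded).
Total: 3 + 3 + 6 + 4 + 9 = 25.

25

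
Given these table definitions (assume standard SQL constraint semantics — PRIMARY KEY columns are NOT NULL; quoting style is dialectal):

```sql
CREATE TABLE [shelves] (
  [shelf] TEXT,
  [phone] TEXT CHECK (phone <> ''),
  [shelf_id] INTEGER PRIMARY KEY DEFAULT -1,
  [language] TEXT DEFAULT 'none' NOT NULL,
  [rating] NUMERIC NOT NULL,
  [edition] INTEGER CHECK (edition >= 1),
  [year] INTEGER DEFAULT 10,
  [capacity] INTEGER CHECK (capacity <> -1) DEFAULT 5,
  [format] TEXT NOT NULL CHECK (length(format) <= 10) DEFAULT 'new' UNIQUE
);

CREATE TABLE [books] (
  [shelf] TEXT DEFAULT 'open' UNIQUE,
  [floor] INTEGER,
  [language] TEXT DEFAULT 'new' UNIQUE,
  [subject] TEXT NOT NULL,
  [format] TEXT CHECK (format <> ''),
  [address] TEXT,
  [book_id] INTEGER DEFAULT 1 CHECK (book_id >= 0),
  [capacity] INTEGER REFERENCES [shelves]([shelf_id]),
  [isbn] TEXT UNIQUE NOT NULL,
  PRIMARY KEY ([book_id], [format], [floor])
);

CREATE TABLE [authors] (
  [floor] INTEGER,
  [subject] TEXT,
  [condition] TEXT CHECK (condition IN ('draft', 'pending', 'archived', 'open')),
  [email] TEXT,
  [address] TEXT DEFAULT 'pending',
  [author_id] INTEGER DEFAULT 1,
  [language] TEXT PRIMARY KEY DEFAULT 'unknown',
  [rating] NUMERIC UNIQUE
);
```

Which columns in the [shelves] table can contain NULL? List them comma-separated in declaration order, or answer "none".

- shelf: no NOT NULL constraint applies → nullable.
- phone: CHECK does not forbid NULL (a CHECK constraint passes when its expression is NULL) → nullable.
- shelf_id: part of the PRIMARY KEY, which implies NOT NULL → not nullable.
- language: declared NOT NULL → not nullable.
- rating: declared NOT NULL → not nullable.
- edition: CHECK does not forbid NULL (a CHECK constraint passes when its expression is NULL) → nullable.
- year: DEFAULT only fills an omitted column; an explicit NULL is still allowed → nullable.
- capacity: CHECK does not forbid NULL (a CHECK constraint passes when its expression is NULL) → nullable.
- format: declared NOT NULL → not nullable.

shelf, phone, edition, year, capacity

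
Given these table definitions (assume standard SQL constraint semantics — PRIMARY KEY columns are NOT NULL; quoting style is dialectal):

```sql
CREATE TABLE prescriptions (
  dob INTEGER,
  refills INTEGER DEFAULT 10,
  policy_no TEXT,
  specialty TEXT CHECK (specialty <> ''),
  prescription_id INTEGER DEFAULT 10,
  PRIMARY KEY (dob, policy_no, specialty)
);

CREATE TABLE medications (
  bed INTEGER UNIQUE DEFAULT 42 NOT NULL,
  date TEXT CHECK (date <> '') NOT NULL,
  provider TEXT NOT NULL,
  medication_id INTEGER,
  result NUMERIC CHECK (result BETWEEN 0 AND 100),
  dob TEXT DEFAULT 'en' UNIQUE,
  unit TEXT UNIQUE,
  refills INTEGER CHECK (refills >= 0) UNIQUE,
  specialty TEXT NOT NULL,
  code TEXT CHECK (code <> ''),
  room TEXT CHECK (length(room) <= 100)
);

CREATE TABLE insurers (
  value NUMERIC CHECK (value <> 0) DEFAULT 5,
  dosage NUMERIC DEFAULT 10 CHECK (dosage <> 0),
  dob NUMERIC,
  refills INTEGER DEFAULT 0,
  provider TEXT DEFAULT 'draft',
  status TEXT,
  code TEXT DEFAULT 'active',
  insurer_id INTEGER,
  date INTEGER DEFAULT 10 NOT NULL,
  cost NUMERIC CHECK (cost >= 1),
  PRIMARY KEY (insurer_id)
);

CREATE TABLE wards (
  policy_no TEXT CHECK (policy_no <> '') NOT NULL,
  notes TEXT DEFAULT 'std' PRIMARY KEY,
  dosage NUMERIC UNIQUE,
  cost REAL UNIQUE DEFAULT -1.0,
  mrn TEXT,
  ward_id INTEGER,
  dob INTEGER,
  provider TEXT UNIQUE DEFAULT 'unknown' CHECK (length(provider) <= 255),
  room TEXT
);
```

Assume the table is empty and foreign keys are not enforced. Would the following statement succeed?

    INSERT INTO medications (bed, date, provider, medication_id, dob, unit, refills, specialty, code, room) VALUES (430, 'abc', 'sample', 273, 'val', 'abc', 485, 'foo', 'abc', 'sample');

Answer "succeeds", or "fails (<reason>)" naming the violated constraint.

NOT NULL columns: bed is supplied; date is supplied; provider is supplied; specialty is supplied.
CHECK constraints: 'abc' satisfies (date <> ''); 485 satisfies (refills >= 0); 'abc' satisfies (code <> ''); 'sample' satisfies (length(room) <= 100).
No constraint is violated.

succeeds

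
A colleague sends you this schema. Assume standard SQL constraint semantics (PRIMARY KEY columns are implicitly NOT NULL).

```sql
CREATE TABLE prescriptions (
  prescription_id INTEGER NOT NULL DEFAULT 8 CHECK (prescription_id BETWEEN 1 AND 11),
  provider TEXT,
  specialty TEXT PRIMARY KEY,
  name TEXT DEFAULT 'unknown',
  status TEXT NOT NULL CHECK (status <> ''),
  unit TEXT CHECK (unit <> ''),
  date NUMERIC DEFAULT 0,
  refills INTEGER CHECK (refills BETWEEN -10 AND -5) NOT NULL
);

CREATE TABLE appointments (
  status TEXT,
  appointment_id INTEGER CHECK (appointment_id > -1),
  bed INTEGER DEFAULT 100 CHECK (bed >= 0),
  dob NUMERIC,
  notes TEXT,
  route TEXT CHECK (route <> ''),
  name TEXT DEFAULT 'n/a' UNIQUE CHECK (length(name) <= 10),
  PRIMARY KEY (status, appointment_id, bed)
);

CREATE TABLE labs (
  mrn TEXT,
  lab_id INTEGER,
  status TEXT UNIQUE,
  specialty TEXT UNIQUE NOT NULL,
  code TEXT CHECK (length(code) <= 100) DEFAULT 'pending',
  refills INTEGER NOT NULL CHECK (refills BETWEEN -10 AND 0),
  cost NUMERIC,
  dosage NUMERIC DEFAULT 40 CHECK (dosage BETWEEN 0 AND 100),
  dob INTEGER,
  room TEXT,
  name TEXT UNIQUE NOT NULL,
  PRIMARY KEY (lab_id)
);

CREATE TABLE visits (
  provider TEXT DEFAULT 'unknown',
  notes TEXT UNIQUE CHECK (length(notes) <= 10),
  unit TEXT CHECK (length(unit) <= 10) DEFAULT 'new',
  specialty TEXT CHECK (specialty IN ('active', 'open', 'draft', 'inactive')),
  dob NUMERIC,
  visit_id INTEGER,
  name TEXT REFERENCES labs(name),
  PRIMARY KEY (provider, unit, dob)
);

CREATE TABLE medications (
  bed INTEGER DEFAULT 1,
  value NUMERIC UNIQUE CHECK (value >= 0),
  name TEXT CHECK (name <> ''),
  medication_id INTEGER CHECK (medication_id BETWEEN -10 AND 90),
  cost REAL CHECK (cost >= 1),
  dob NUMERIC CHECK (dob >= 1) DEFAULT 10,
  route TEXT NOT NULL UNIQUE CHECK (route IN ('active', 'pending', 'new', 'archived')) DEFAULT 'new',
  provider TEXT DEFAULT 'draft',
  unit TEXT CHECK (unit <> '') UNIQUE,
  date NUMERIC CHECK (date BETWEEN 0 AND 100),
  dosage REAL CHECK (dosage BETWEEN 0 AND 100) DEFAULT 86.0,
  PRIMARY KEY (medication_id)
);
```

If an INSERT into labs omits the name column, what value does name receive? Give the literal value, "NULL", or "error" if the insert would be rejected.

name has no DEFAULT clause.
Omitting it would insert NULL, but it is declared NOT NULL, so the INSERT fails.

error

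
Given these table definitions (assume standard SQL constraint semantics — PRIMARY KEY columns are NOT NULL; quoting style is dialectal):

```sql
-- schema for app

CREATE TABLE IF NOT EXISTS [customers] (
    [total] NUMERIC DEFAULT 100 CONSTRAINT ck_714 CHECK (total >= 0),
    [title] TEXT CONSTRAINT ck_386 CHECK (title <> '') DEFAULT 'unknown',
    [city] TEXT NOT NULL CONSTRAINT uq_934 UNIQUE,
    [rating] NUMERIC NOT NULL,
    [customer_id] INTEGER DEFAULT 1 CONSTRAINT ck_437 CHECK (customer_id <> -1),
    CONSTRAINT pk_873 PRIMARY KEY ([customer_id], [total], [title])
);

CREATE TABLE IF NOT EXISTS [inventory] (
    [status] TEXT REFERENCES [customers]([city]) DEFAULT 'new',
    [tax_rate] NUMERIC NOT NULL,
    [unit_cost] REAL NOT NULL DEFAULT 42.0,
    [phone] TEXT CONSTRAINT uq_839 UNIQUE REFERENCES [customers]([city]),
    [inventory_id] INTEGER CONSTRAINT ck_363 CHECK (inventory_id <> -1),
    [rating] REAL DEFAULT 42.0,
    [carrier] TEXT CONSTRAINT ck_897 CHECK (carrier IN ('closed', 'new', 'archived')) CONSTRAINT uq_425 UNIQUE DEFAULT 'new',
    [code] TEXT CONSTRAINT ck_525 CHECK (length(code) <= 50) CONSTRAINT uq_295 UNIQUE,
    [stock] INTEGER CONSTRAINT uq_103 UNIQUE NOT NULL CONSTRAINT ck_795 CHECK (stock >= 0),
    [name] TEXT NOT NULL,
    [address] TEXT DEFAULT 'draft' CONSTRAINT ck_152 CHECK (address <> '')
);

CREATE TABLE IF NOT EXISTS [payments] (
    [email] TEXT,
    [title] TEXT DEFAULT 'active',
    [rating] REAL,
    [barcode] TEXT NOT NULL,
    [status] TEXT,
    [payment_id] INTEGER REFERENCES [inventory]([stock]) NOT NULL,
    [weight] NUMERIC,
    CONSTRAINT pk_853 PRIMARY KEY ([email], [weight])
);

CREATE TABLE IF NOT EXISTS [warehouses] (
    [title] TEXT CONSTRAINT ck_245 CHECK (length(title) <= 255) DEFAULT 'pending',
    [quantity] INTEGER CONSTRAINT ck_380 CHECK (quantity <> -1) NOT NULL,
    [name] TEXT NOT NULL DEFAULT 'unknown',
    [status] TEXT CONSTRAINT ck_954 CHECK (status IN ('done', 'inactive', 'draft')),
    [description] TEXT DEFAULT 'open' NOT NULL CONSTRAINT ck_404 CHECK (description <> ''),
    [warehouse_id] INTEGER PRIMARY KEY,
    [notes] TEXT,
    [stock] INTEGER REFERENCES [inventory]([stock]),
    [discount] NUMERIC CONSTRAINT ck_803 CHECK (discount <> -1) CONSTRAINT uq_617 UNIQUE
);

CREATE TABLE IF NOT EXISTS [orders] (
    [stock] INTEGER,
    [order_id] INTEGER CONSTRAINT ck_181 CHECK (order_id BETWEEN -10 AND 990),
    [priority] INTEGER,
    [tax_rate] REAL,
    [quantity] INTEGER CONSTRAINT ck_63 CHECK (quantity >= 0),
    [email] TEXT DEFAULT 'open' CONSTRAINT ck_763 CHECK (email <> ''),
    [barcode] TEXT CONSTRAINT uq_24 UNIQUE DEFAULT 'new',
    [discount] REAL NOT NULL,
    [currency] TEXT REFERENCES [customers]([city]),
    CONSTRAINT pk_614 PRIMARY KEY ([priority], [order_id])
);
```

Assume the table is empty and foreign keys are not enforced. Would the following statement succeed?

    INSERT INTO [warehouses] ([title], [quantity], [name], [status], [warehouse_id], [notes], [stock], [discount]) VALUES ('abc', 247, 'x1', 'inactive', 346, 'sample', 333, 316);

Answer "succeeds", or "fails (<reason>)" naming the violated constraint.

succeeds

NOT NULL columns: description defaults to 'open'; name is supplied; quantity is supplied; warehouse_id is supplied.
CHECK constraints: 'abc' satisfies (length(title) <= 255); 247 satisfies (quantity <> -1); 'inactive' satisfies (status IN ('done', 'inactive', 'draft')); 316 satisfies (discount <> -1).
No constraint is violated.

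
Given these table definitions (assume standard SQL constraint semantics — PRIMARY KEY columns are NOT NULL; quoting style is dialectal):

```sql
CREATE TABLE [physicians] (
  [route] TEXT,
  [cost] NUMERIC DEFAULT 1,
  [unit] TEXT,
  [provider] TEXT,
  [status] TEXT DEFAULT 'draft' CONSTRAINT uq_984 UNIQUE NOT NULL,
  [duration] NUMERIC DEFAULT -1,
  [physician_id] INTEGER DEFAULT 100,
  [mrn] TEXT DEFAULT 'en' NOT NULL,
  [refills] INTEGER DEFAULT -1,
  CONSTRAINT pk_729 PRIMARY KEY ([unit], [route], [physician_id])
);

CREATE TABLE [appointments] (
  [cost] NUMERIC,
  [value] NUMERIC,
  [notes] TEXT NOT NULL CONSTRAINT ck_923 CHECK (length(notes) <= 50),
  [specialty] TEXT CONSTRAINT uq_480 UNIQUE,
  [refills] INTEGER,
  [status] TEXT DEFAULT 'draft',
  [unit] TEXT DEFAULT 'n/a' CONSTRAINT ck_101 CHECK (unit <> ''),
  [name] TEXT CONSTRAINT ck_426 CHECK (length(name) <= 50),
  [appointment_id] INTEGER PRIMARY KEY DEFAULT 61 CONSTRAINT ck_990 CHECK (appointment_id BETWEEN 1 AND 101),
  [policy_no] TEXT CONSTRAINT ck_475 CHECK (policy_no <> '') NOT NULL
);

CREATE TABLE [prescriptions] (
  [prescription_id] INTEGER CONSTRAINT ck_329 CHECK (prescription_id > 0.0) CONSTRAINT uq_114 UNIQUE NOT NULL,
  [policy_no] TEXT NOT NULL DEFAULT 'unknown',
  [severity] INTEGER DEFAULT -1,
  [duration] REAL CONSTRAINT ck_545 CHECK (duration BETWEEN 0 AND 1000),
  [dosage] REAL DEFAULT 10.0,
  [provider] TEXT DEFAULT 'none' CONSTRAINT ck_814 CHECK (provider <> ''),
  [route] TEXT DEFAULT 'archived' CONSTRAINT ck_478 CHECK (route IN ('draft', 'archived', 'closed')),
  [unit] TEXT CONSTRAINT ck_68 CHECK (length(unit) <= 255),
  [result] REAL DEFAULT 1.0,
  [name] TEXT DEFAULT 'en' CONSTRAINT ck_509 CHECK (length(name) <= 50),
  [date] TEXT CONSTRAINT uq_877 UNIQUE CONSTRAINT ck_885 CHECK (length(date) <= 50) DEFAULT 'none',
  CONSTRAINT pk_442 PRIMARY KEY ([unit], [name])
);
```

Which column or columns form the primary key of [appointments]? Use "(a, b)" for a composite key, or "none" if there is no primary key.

appointment_id is declared PRIMARY KEY inline on the column.

appointment_id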